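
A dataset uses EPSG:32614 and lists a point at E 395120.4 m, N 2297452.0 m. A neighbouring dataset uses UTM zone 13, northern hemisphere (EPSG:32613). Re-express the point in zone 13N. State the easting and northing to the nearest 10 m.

E 1020130 m, N 2305180 m

UTM 14N → geographic: φ = 20.77390023°, λ = -100.00759967°.
UTM 13N (λ₀ = -105°) forward: E = 1020127.538 m, N = 2305176.279 m.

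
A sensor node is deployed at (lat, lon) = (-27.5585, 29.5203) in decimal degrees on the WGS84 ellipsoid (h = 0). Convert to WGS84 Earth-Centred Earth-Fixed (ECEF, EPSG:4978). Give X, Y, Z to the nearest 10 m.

WGS84: a = 6378137 m, e² = 0.006694380; N(φ) = a/√(1−e²sin²φ) = 6382711.609 m.
X = (N+h)·cosφ·cosλ = 4923939.530 m; Y = (N+h)·cosφ·sinλ = 2788134.402 m; Z = (N(1−e²)+h)·sinφ = -2933218.804 m.

X 4923940 m, Y 2788130 m, Z -2933220 m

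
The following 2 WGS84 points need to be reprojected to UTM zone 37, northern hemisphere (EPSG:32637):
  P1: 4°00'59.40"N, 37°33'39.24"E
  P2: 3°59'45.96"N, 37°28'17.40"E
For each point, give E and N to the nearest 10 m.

P1: E 340240 m, N 444090 m; P2: E 330310 m, N 441850 m

UTM zone 37N: λ₀ = 39°, k₀ = 0.9996.
P1 (4.0165°, 37.5609°) → (340238.138, 444091.782) m.
P2 (3.9961°, 37.4715°) → (330306.901, 441854.069) m.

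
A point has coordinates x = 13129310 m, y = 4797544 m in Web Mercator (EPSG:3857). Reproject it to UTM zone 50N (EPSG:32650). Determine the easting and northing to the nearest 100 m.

Web Mercator inverse (R = 6378137 m) → φ = 39.52769699°, λ = 117.94259843°.
UTM 50N forward: E = 581012.210 m, N = 4375762.486 m.

E 581000 m, N 4375800 m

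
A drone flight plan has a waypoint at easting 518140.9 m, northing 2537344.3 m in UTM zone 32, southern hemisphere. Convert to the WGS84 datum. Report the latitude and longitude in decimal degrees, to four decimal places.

lat -67.2800°, lon 9.4209°

Zone 32S: λ₀ = 9°, k₀ = 0.9996, false easting 500000 m, false northing 10000000 m.
Meridian distance M = (N − FN)/k₀ = -7465642.0 m.
Inverse transverse Mercator on WGS84 gives φ = -67.27999967°, λ = 9.42090099°.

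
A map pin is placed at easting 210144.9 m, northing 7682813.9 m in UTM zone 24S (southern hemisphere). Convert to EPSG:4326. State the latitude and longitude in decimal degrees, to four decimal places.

Zone 24S: λ₀ = -39°, k₀ = 0.9996, false easting 500000 m, false northing 10000000 m.
Meridian distance M = (N − FN)/k₀ = -2318113.3 m.
Inverse transverse Mercator on WGS84 gives φ = -20.93240027°, λ = -41.78689978°.

lat -20.9324°, lon -41.7869°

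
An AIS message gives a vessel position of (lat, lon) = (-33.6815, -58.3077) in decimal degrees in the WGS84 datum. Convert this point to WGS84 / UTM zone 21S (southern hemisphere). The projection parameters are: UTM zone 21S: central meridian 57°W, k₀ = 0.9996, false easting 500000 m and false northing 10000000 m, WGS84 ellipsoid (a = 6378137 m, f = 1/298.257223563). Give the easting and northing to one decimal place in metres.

E 378783.8 m, N 6272390.5 m

Zone 21 central meridian λ₀ = 6×21 − 183 = -57°; Δλ = -1.3077°.
Transverse Mercator on WGS84 with k₀ = 0.9996 gives E = 378783.812 m, N = 6272390.532 m.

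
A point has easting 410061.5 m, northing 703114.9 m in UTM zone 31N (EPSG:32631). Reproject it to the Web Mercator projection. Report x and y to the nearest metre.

Unproject from UTM 31N (λ₀ = 3°) → φ = 6.36039960°, λ = 2.18679979°.
Web Mercator (R = 6378137 m): x = 243433.439 m, y = 709495.154 m.

x 243433 m, y 709495 m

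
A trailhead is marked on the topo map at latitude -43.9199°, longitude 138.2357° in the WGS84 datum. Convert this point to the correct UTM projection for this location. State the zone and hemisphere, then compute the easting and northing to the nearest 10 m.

Longitude 138.2357° lies in the 6° band [138°, 144°), giving zone 54; latitude is south of the equator, so 54S.
Zone 54 central meridian λ₀ = 6×54 − 183 = 141°; Δλ = -2.7643°.
Transverse Mercator on WGS84 with k₀ = 0.9996 gives E = 278073.389 m, N = 5133308.648 m.

Zone 54S: E 278070 m, N 5133310 m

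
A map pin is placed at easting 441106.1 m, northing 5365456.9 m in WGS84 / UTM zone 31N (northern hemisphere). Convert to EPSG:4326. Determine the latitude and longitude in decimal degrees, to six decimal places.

Zone 31N: λ₀ = 3°, k₀ = 0.9996, false easting 500000 m.
Meridian distance M = (N − FN)/k₀ = 5367603.9 m.
Inverse transverse Mercator on WGS84 gives φ = 48.43949966°, λ = 2.20369996°.

lat 48.439500°, lon 2.203700°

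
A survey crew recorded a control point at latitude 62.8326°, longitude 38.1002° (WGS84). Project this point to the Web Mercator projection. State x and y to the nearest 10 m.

x 4241290 m, y 9059320 m

Web Mercator is spherical with R = a = 6378137 m.
x = R·λ = 6378137 × 0.664973936 = 4241294.863 m.
y = R·ln tan(π/4 + φ/2) = 6378137 × 1.420371063 = 9059321.229 m.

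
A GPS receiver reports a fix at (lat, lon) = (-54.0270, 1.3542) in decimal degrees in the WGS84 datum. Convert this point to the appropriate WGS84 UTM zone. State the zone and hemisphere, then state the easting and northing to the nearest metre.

Zone 31S: E 392193 m, N 4012221 m

Longitude 1.3542° lies in the 6° band [0°, 6°), giving zone 31; latitude is south of the equator, so 31S.
Zone 31 central meridian λ₀ = 6×31 − 183 = 3°; Δλ = -1.6458°.
Transverse Mercator on WGS84 with k₀ = 0.9996 gives E = 392192.968 m, N = 4012221.075 m.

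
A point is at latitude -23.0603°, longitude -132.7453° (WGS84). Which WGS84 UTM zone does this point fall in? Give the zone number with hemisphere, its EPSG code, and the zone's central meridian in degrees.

Zone 8S (EPSG:32708), central meridian -135°

UTM zone = ⌊(λ + 180)/6⌋ + 1; -132.7453° ∈ [-138°, -132°) → zone 8.
Hemisphere: S (φ < 0).
Central meridian λ₀ = 6×8 − 183 = -135°.
EPSG code: 32708.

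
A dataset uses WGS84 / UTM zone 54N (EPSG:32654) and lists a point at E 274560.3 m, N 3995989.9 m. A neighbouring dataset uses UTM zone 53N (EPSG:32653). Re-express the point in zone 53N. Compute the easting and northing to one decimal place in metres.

E 814845.4 m, N 3998749.6 m

UTM 54N → geographic: φ = 36.08240014°, λ = 138.49630017°.
UTM 53N (λ₀ = 135°) forward: E = 814845.414 m, N = 3998749.562 m.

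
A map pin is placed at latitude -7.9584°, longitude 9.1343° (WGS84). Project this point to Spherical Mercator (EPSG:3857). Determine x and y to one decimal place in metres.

x 1016825.6 m, y -888787.6 m

Web Mercator is spherical with R = a = 6378137 m.
x = R·λ = 6378137 × 0.159423610 = 1016825.625 m.
y = R·ln tan(π/4 + φ/2) = 6378137 × -0.139349090 = -888787.588 m.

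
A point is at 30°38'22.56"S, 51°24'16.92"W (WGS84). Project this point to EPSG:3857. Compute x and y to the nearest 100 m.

Web Mercator is spherical with R = a = 6378137 m.
x = R·λ = 6378137 × -0.897181266 = -5722345.028 m.
y = R·ln tan(π/4 + φ/2) = 6378137 × -0.562238200 = -3586032.263 m.

x -5722300 m, y -3586000 m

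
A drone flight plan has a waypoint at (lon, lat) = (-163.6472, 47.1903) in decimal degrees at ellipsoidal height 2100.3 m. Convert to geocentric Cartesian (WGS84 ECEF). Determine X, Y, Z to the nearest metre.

WGS84: a = 6378137 m, e² = 0.006694380; N(φ) = a/√(1−e²sin²φ) = 6389657.886 m.
X = (N+h)·cosφ·cosλ = -4167902.734 m; Y = (N+h)·cosφ·sinλ = -1222950.471 m; Z = (N(1−e²)+h)·sinφ = 4657708.348 m.

X -4167903 m, Y -1222950 m, Z 4657708 m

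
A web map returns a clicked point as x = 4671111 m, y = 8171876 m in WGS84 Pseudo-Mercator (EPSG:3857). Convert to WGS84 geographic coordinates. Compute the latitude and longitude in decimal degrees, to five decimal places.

R = 6378137 m. λ = x/R = 41.96130405°.
φ = 2·arctan(exp(y/R)) − 90° = 2·arctan(3.60108) − 90° = 58.96060045°.

lat 58.96060°, lon 41.96130°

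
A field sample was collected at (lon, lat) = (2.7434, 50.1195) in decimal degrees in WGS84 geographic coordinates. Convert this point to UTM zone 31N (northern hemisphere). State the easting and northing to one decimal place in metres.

Zone 31 central meridian λ₀ = 6×31 − 183 = 3°; Δλ = -0.2566°.
Transverse Mercator on WGS84 with k₀ = 0.9996 gives E = 481655.862 m, N = 5551948.919 m.

E 481655.9 m, N 5551948.9 m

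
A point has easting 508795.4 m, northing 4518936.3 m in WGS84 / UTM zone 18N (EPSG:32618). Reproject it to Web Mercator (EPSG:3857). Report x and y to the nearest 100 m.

Unproject from UTM 18N (λ₀ = -75°) → φ = 40.82139992°, λ = -74.89570030°.
Web Mercator (R = 6378137 m): x = -8337351.220 m, y = 4986033.777 m.

x -8337400 m, y 4986000 m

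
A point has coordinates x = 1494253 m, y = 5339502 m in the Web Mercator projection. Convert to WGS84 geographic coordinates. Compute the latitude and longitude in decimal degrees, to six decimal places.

R = 6378137 m. λ = x/R = 13.42310308°.
φ = 2·arctan(exp(y/R)) − 90° = 2·arctan(2.30979) − 90° = 43.18060306°.

lat 43.180603°, lon 13.423103°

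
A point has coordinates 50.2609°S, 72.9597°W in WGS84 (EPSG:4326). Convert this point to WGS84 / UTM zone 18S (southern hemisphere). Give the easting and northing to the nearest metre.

Zone 18 central meridian λ₀ = 6×18 − 183 = -75°; Δλ = +2.0403°.
Transverse Mercator on WGS84 with k₀ = 0.9996 gives E = 645423.917 m, N = 4430369.149 m.

E 645424 m, N 4430369 m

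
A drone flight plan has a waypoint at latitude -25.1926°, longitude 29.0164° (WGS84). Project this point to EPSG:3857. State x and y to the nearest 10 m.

x 3230090 m, y -2899420 m

Web Mercator is spherical with R = a = 6378137 m.
x = R·λ = 6378137 × 0.506431717 = 3230090.873 m.
y = R·ln tan(π/4 + φ/2) = 6378137 × -0.454587256 = -2899419.800 m.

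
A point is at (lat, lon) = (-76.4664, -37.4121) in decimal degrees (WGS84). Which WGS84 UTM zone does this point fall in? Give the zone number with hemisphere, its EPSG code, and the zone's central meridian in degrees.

Zone 24S (EPSG:32724), central meridian -39°

UTM zone = ⌊(λ + 180)/6⌋ + 1; -37.4121° ∈ [-42°, -36°) → zone 24.
Hemisphere: S (φ < 0).
Central meridian λ₀ = 6×24 − 183 = -39°.
EPSG code: 32724.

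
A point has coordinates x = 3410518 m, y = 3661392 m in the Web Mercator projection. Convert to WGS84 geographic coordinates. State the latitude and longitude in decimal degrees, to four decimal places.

R = 6378137 m. λ = x/R = 30.63720446°.
φ = 2·arctan(exp(y/R)) − 90° = 2·arctan(1.77545) − 90° = 31.22029645°.

lat 31.2203°, lon 30.6372°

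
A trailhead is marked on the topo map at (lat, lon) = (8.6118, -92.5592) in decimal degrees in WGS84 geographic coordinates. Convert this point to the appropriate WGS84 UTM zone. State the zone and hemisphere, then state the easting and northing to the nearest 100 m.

Longitude -92.5592° lies in the 6° band [-96°, -90°), giving zone 15; latitude is north of the equator, so 15N.
Zone 15 central meridian λ₀ = 6×15 − 183 = -93°; Δλ = +0.4408°.
Transverse Mercator on WGS84 with k₀ = 0.9996 gives E = 548501.093 m, N = 951962.249 m.

Zone 15N: E 548500 m, N 952000 m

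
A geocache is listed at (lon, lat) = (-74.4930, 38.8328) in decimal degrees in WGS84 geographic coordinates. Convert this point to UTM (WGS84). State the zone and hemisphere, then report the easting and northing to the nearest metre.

Zone 18N: E 544005 m, N 4298345 m

Longitude -74.4930° lies in the 6° band [-78°, -72°), giving zone 18; latitude is north of the equator, so 18N.
Zone 18 central meridian λ₀ = 6×18 − 183 = -75°; Δλ = +0.5070°.
Transverse Mercator on WGS84 with k₀ = 0.9996 gives E = 544005.280 m, N = 4298344.573 m.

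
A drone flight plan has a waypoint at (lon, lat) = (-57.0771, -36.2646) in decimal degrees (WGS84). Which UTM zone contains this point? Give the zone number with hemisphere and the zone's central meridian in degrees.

UTM zone = ⌊(λ + 180)/6⌋ + 1; -57.0771° ∈ [-60°, -54°) → zone 21.
Hemisphere: S (φ < 0).
Central meridian λ₀ = 6×21 − 183 = -57°.

Zone 21S, central meridian -57°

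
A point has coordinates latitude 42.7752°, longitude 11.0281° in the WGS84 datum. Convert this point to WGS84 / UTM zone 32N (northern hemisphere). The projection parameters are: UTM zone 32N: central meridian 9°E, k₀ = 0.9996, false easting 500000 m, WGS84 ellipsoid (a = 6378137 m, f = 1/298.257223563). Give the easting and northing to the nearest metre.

E 665911 m, N 4737846 m

Zone 32 central meridian λ₀ = 6×32 − 183 = 9°; Δλ = +2.0281°.
Transverse Mercator on WGS84 with k₀ = 0.9996 gives E = 665911.196 m, N = 4737846.232 m.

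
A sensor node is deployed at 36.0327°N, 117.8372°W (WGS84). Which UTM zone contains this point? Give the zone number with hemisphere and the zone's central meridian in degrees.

Zone 11N, central meridian -117°

UTM zone = ⌊(λ + 180)/6⌋ + 1; -117.8372° ∈ [-120°, -114°) → zone 11.
Hemisphere: N (φ ≥ 0).
Central meridian λ₀ = 6×11 − 183 = -117°.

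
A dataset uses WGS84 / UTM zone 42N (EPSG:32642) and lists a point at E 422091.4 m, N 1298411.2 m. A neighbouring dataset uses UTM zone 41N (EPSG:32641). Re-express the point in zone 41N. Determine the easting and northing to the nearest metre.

UTM 42N → geographic: φ = 11.74459989°, λ = 68.28500020°.
UTM 41N (λ₀ = 63°) forward: E = 1076611.603 m, N = 1303736.740 m.

E 1076612 m, N 1303737 m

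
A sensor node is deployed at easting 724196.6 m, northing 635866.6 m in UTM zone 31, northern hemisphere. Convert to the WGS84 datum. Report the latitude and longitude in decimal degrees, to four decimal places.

Zone 31N: λ₀ = 3°, k₀ = 0.9996, false easting 500000 m.
Meridian distance M = (N − FN)/k₀ = 636121.0 m.
Inverse transverse Mercator on WGS84 gives φ = 5.74910037°, λ = 5.02449999°.

lat 5.7491°, lon 5.0245°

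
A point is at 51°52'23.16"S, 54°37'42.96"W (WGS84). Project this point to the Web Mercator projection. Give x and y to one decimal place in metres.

Web Mercator is spherical with R = a = 6378137 m.
x = R·λ = 6378137 × -0.953448936 = -6081227.935 m.
y = R·ln tan(π/4 + φ/2) = 6378137 × -1.062569329 = -6777212.7498 m.

x -6081227.9 m, y -6777212.7 m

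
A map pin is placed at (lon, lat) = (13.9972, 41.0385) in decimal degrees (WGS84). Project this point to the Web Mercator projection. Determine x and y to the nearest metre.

Web Mercator is spherical with R = a = 6378137 m.
x = R·λ = 6378137 × 0.244297226 = 1558161.177 m.
y = R·ln tan(π/4 + φ/2) = 6378137 × 0.786753572 = 5018022.065 m.

x 1558161 m, y 5018022 m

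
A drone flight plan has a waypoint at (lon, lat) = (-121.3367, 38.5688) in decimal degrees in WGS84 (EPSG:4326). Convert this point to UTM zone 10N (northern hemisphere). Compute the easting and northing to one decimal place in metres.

E 644902.7 m, N 4270239.1 m

Zone 10 central meridian λ₀ = 6×10 − 183 = -123°; Δλ = +1.6633°.
Transverse Mercator on WGS84 with k₀ = 0.9996 gives E = 644902.736 m, N = 4270239.124 m.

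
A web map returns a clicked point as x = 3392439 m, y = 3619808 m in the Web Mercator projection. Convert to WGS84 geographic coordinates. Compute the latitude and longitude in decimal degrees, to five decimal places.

R = 6378137 m. λ = x/R = 30.47479804°.
φ = 2·arctan(exp(y/R)) − 90° = 2·arctan(1.76391) − 90° = 30.90030032°.

lat 30.90030°, lon 30.47480°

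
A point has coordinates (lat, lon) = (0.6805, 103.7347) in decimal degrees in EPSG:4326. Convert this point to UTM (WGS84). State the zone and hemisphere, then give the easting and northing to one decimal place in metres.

Zone 48N: E 359202.1 m, N 75234.2 m

Longitude 103.7347° lies in the 6° band [102°, 108°), giving zone 48; latitude is north of the equator, so 48N.
Zone 48 central meridian λ₀ = 6×48 − 183 = 105°; Δλ = -1.2653°.
Transverse Mercator on WGS84 with k₀ = 0.9996 gives E = 359202.135 m, N = 75234.198 m.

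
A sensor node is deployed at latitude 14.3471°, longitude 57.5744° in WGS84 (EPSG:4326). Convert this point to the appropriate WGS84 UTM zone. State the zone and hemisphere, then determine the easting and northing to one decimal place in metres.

Longitude 57.5744° lies in the 6° band [54°, 60°), giving zone 40; latitude is north of the equator, so 40N.
Zone 40 central meridian λ₀ = 6×40 − 183 = 57°; Δλ = +0.5744°.
Transverse Mercator on WGS84 with k₀ = 0.9996 gives E = 561936.586 m, N = 1586191.329 m.

Zone 40N: E 561936.6 m, N 1586191.3 m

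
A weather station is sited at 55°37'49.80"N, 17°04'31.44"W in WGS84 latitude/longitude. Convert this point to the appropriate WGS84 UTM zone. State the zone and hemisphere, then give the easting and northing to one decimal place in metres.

Longitude -17.0754° lies in the 6° band [-18°, -12°), giving zone 28; latitude is north of the equator, so 28N.
Zone 28 central meridian λ₀ = 6×28 − 183 = -15°; Δλ = -2.0754°.
Transverse Mercator on WGS84 with k₀ = 0.9996 gives E = 369339.959 m, N = 6166910.108 m.

Zone 28N: E 369340.0 m, N 6166910.1 m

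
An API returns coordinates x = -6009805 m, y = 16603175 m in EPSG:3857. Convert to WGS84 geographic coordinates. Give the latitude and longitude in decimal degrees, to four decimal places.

R = 6378137 m. λ = x/R = -53.98699686°.
φ = 2·arctan(exp(y/R)) − 90° = 2·arctan(13.50606) − 90° = 81.53099977°.

lat 81.5310°, lon -53.9870°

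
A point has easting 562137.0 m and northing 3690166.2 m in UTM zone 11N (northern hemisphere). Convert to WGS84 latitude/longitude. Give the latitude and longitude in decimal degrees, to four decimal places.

Zone 11N: λ₀ = -117°, k₀ = 0.9996, false easting 500000 m.
Meridian distance M = (N − FN)/k₀ = 3691642.9 m.
Inverse transverse Mercator on WGS84 gives φ = 33.34890011°, λ = -116.33219963°.

lat 33.3489°, lon -116.3322°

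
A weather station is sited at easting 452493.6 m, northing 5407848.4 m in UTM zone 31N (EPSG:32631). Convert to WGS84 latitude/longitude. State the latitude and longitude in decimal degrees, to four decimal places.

Zone 31N: λ₀ = 3°, k₀ = 0.9996, false easting 500000 m.
Meridian distance M = (N − FN)/k₀ = 5410012.4 m.
Inverse transverse Mercator on WGS84 gives φ = 48.82180006°, λ = 2.35279939°.

lat 48.8218°, lon 2.3528°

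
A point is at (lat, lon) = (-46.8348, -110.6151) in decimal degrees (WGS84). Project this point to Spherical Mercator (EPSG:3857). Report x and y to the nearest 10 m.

Web Mercator is spherical with R = a = 6378137 m.
x = R·λ = 6378137 × -1.930597697 = -12313616.606 m.
y = R·ln tan(π/4 + φ/2) = 6378137 × -0.927410432 = -5915150.792 m.

x -12313620 m, y -5915150 m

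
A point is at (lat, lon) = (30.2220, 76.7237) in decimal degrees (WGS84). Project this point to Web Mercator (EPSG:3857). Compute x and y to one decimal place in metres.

x 8540843.2 m, y 3532117.9 m

Web Mercator is spherical with R = a = 6378137 m.
x = R·λ = 6378137 × 1.339081179 = 8540843.216 m.
y = R·ln tan(π/4 + φ/2) = 6378137 × 0.553785206 = 3532117.911 m.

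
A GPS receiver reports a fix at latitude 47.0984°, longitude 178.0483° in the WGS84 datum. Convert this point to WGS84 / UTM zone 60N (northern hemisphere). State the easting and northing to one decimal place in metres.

E 579550.9 m, N 5216632.2 m

Zone 60 central meridian λ₀ = 6×60 − 183 = 177°; Δλ = +1.0483°.
Transverse Mercator on WGS84 with k₀ = 0.9996 gives E = 579550.855 m, N = 5216632.157 m.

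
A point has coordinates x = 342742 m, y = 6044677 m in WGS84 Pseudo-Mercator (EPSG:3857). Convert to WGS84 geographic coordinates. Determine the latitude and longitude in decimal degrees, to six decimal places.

lat 47.624901°, lon 3.078904°

R = 6378137 m. λ = x/R = 3.07890377°.
φ = 2·arctan(exp(y/R)) − 90° = 2·arctan(2.57982) − 90° = 47.62490068°.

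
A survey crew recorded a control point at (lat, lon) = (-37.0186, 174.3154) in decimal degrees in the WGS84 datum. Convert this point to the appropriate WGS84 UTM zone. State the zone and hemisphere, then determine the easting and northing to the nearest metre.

Zone 60S: E 261169 m, N 5899694 m

Longitude 174.3154° lies in the 6° band [174°, 180°), giving zone 60; latitude is south of the equator, so 60S.
Zone 60 central meridian λ₀ = 6×60 − 183 = 177°; Δλ = -2.6846°.
Transverse Mercator on WGS84 with k₀ = 0.9996 gives E = 261168.795 m, N = 5899694.109 m.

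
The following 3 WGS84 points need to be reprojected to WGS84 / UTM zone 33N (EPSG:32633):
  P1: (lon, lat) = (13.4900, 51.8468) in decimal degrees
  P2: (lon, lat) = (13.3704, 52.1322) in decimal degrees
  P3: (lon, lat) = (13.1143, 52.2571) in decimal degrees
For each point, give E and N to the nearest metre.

P1: E 395987 m, N 5745077 m; P2: E 388461 m, N 5776994 m; P3: E 371294 m, N 5791309 m

UTM zone 33N: λ₀ = 15°, k₀ = 0.9996.
P1 (51.8468°, 13.4900°) → (395987.026, 5745076.996) m.
P2 (52.1322°, 13.3704°) → (388460.611, 5776994.376) m.
P3 (52.2571°, 13.1143°) → (371294.401, 5791309.307) m.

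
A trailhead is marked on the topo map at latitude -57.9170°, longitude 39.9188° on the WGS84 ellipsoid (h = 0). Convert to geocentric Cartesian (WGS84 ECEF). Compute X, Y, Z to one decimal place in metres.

X 2604500.8 m, Y 2179153.2 m, Z -5380833.3 m

WGS84: a = 6378137 m, e² = 0.006694380; N(φ) = a/√(1−e²sin²φ) = 6393518.421 m.
X = (N+h)·cosφ·cosλ = 2604500.846 m; Y = (N+h)·cosφ·sinλ = 2179153.176 m; Z = (N(1−e²)+h)·sinφ = -5380833.323 m.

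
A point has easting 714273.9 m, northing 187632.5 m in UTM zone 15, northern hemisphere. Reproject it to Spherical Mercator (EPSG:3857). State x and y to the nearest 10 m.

Unproject from UTM 15N (λ₀ = -93°) → φ = 1.69660010°, λ = -91.07390037°.
Web Mercator (R = 6378137 m): x = -10138300.213 m, y = 188892.265 m.

x -10138300 m, y 188890 m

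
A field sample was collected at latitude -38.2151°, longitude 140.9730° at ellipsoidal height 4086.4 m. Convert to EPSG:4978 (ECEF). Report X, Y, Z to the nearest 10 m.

WGS84: a = 6378137 m, e² = 0.006694380; N(φ) = a/√(1−e²sin²φ) = 6386322.613 m.
X = (N+h)·cosφ·cosλ = -3900486.843 m; Y = (N+h)·cosφ·sinλ = 3161596.499 m; Z = (N(1−e²)+h)·sinφ = -3926758.614 m.

X -3900490 m, Y 3161600 m, Z -3926760 m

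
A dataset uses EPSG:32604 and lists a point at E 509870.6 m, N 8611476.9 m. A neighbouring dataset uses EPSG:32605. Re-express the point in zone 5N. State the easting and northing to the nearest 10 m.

E 366000 m, N 8617830 m

UTM 4N → geographic: φ = 77.57950035°, λ = -158.58889857°.
UTM 5N (λ₀ = -153°) forward: E = 366001.856 m, N = 8617830.296 m.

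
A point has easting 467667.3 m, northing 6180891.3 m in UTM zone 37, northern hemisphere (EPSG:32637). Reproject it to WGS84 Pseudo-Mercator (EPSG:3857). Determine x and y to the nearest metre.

x 4284086 m, y 7513279 m

Unproject from UTM 37N (λ₀ = 39°) → φ = 55.77260007°, λ = 38.48459997°.
Web Mercator (R = 6378137 m): x = 4284086.072 m, y = 7513279.307 m.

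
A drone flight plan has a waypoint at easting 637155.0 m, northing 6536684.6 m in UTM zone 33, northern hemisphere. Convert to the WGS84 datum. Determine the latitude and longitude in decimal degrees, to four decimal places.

lat 58.9478°, lon 17.3840°

Zone 33N: λ₀ = 15°, k₀ = 0.9996, false easting 500000 m.
Meridian distance M = (N − FN)/k₀ = 6539300.3 m.
Inverse transverse Mercator on WGS84 gives φ = 58.94780002°, λ = 17.38399921°.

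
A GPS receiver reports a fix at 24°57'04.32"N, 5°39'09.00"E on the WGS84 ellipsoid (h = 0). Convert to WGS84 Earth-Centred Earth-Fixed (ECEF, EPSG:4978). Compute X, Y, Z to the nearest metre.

WGS84: a = 6378137 m, e² = 0.006694380; N(φ) = a/√(1−e²sin²φ) = 6381939.513 m.
X = (N+h)·cosφ·cosλ = 5758161.097 m; Y = (N+h)·cosφ·sinλ = 569920.028 m; Z = (N(1−e²)+h)·sinφ = 2674174.263 m.

X 5758161 m, Y 569920 m, Z 2674174 m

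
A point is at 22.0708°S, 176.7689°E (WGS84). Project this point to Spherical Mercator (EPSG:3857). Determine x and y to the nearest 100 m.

Web Mercator is spherical with R = a = 6378137 m.
x = R·λ = 6378137 × 3.085199320 = 19677823.936 m.
y = R·ln tan(π/4 + φ/2) = 6378137 × -0.395104048 = -2520027.745 m.

x 19677800 m, y -2520000 m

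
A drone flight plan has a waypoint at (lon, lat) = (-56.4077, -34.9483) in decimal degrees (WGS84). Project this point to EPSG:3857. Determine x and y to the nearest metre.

Web Mercator is spherical with R = a = 6378137 m.
x = R·λ = 6378137 × -0.984500088 = -6279276.441 m.
y = R·ln tan(π/4 + φ/2) = 6378137 × -0.651735380 = -4156857.538 m.

x -6279276 m, y -4156858 m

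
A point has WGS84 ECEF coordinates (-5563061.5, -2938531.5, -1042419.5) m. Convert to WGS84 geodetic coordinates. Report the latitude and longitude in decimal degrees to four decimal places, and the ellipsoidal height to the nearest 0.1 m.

lat -9.4700°, lon -152.1560°, h -317.4 m

λ = atan2(Y, X) = -152.15600006°; p = √(X²+Y²) = 6291472.1 m.
Bowring's method on WGS84 (a = 6378137 m, b = 6356752.314 m) gives φ = -9.47000041°, h = -317.403 m.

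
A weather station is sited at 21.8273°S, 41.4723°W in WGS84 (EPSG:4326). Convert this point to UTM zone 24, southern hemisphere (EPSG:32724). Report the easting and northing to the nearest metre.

E 244442 m, N 7584237 m

Zone 24 central meridian λ₀ = 6×24 − 183 = -39°; Δλ = -2.4723°.
Transverse Mercator on WGS84 with k₀ = 0.9996 gives E = 244441.503 m, N = 7584237.403 m.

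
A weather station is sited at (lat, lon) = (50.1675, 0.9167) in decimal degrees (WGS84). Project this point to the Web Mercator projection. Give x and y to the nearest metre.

x 102047 m, y 6475335 m

Web Mercator is spherical with R = a = 6378137 m.
x = R·λ = 6378137 × 0.015999433 = 102046.577 m.
y = R·ln tan(π/4 + φ/2) = 6378137 × 1.015239181 = 6475334.582 m.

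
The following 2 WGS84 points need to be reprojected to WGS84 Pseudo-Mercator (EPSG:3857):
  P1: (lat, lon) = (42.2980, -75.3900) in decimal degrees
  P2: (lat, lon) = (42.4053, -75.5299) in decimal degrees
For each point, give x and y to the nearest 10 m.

Web Mercator: x = R·λ, y = R·ln tan(π/4+φ/2), R = 6378137 m.
P1 (42.2980°, -75.3900°) → (-8392376.411, 5205723.453) m.
P2 (42.4053°, -75.5299°) → (-8407950.008, 5221886.100) m.

P1: x -8392380 m, y 5205720 m; P2: x -8407950 m, y 5221890 m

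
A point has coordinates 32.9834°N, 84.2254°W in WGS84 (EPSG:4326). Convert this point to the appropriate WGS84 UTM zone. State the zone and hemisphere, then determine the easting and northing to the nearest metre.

Longitude -84.2254° lies in the 6° band [-90°, -84°), giving zone 16; latitude is north of the equator, so 16N.
Zone 16 central meridian λ₀ = 6×16 − 183 = -87°; Δλ = +2.7746°.
Transverse Mercator on WGS84 with k₀ = 0.9996 gives E = 759281.686 m, N = 3652865.998 m.

Zone 16N: E 759282 m, N 3652866 m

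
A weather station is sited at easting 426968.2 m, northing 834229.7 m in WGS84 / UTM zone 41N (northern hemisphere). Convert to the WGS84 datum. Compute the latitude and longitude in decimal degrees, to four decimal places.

lat 7.5466°, lon 62.3380°

Zone 41N: λ₀ = 63°, k₀ = 0.9996, false easting 500000 m.
Meridian distance M = (N − FN)/k₀ = 834563.5 m.
Inverse transverse Mercator on WGS84 gives φ = 7.54659972°, λ = 62.33799974°.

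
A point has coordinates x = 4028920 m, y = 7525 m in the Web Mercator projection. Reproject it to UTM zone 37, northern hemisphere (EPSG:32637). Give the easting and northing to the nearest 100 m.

E 187500 m, N 7500 m

Web Mercator inverse (R = 6378137 m) → φ = 0.06759821°, λ = 36.19240414°.
UTM 37N forward: E = 187459.145 m, N = 7480.673 m.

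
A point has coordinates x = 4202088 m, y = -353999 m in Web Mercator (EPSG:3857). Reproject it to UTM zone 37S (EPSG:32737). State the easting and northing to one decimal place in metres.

E 360885.4 m, N 9648603.9 m

Web Mercator inverse (R = 6378137 m) → φ = -3.17839572°, λ = 37.74799876°.
UTM 37S forward: E = 360885.404 m, N = 9648603.875 m.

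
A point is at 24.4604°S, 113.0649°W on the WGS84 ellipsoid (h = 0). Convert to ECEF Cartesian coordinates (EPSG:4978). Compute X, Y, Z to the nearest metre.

X -2275820 m, Y -5344656 m, Z -2624785 m

WGS84: a = 6378137 m, e² = 0.006694380; N(φ) = a/√(1−e²sin²φ) = 6381800.394 m.
X = (N+h)·cosφ·cosλ = -2275819.973 m; Y = (N+h)·cosφ·sinλ = -5344655.687 m; Z = (N(1−e²)+h)·sinφ = -2624785.492 m.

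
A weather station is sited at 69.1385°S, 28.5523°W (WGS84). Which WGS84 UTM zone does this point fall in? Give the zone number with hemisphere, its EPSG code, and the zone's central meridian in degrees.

UTM zone = ⌊(λ + 180)/6⌋ + 1; -28.5523° ∈ [-30°, -24°) → zone 26.
Hemisphere: S (φ < 0).
Central meridian λ₀ = 6×26 − 183 = -27°.
EPSG code: 32726.

Zone 26S (EPSG:32726), central meridian -27°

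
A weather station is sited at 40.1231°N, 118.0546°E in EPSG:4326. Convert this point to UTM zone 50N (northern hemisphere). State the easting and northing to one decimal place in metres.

E 589859.4 m, N 4441953.2 m

Zone 50 central meridian λ₀ = 6×50 − 183 = 117°; Δλ = +1.0546°.
Transverse Mercator on WGS84 with k₀ = 0.9996 gives E = 589859.352 m, N = 4441953.230 m.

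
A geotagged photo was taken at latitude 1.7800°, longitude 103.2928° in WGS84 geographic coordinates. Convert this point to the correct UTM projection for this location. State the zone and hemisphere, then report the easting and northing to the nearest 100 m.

Zone 48N: E 310100 m, N 196800 m

Longitude 103.2928° lies in the 6° band [102°, 108°), giving zone 48; latitude is north of the equator, so 48N.
Zone 48 central meridian λ₀ = 6×48 − 183 = 105°; Δλ = -1.7072°.
Transverse Mercator on WGS84 with k₀ = 0.9996 gives E = 310094.199 m, N = 196832.019 m.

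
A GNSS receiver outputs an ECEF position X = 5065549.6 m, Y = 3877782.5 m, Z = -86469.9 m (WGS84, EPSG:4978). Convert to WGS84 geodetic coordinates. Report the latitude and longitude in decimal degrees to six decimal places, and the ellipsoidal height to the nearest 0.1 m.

lat -0.781800°, lon 37.434800°, h 1872.2 m

λ = atan2(Y, X) = 37.43479977°; p = √(X²+Y²) = 6379419.2 m.
Bowring's method on WGS84 (a = 6378137 m, b = 6356752.314 m) gives φ = -0.78180013°, h = 1872.192 m.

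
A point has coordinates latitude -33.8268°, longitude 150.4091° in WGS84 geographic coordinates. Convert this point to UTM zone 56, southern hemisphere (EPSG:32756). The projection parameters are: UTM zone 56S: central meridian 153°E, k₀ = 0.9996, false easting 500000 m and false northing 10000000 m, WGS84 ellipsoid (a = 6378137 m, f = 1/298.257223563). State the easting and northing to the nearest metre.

E 260220 m, N 6254029 m

Zone 56 central meridian λ₀ = 6×56 − 183 = 153°; Δλ = -2.5909°.
Transverse Mercator on WGS84 with k₀ = 0.9996 gives E = 260220.176 m, N = 6254028.586 m.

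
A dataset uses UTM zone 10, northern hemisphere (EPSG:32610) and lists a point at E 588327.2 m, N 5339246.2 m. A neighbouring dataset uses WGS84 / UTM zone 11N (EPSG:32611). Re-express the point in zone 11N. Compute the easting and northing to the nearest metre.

E 142537 m, N 5349764 m

UTM 10N → geographic: φ = 48.20029982°, λ = -121.81129989°.
UTM 11N (λ₀ = -117°) forward: E = 142536.895 m, N = 5349764.224 m.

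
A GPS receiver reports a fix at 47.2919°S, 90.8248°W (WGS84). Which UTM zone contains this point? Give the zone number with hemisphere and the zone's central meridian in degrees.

Zone 15S, central meridian -93°

UTM zone = ⌊(λ + 180)/6⌋ + 1; -90.8248° ∈ [-96°, -90°) → zone 15.
Hemisphere: S (φ < 0).
Central meridian λ₀ = 6×15 − 183 = -93°.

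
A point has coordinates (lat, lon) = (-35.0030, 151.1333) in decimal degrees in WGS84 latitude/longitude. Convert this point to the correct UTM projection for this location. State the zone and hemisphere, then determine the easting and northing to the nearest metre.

Longitude 151.1333° lies in the 6° band [150°, 156°), giving zone 56; latitude is south of the equator, so 56S.
Zone 56 central meridian λ₀ = 6×56 − 183 = 153°; Δλ = -1.8667°.
Transverse Mercator on WGS84 with k₀ = 0.9996 gives E = 329656.362 m, N = 6125032.176 m.

Zone 56S: E 329656 m, N 6125032 m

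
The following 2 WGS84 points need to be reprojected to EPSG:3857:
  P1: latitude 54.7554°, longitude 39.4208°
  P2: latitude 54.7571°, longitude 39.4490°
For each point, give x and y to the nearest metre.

Web Mercator: x = R·λ, y = R·ln tan(π/4+φ/2), R = 6378137 m.
P1 (54.7554°, 39.4208°) → (4388303.383, 7314538.227) m.
P2 (54.7571°, 39.4490°) → (4391442.592, 7314866.173) m.

P1: x 4388303 m, y 7314538 m; P2: x 4391443 m, y 7314866 m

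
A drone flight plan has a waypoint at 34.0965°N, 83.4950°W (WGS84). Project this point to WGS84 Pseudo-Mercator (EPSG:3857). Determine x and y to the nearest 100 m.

Web Mercator is spherical with R = a = 6378137 m.
x = R·λ = 6378137 × -1.457262659 = -9294620.884 m.
y = R·ln tan(π/4 + φ/2) = 6378137 × 0.633690840 = 4041766.990 m.

x -9294600 m, y 4041800 m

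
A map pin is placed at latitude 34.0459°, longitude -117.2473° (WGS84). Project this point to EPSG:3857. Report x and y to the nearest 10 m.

x -13051910 m, y 4034970 m

Web Mercator is spherical with R = a = 6378137 m.
x = R·λ = 6378137 × -2.046351424 = -13051909.733 m.
y = R·ln tan(π/4 + φ/2) = 6378137 × 0.632624690 = 4034966.941 m.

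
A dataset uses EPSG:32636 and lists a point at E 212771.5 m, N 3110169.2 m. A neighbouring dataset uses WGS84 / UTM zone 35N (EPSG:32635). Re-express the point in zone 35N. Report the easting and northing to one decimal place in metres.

E 802389.5 m, N 3110543.3 m

UTM 36N → geographic: φ = 28.08590032°, λ = 30.07710032°.
UTM 35N (λ₀ = 27°) forward: E = 802389.503 m, N = 3110543.277 m.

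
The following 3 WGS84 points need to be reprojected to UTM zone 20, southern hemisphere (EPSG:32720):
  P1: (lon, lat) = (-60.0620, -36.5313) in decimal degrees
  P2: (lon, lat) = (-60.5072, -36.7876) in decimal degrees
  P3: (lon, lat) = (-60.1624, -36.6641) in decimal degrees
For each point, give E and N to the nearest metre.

P1: E 763041 m, N 5953103 m; P2: E 722435 m, N 5925791 m; P3: E 753615 m, N 5938637 m

UTM zone 20S: λ₀ = -63°, k₀ = 0.9996.
P1 (-36.5313°, -60.0620°) → (763041.301, 5953103.459) m.
P2 (-36.7876°, -60.5072°) → (722434.974, 5925790.659) m.
P3 (-36.6641°, -60.1624°) → (753614.749, 5938637.238) m.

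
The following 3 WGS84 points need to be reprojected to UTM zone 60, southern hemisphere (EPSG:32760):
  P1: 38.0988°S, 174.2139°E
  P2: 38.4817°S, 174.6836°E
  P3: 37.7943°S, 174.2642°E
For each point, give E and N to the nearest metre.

P1: E 255693 m, N 5779556 m; P2: E 297951 m, N 5738195 m; P3: E 259112 m, N 5813481 m

UTM zone 60S: λ₀ = 177°, k₀ = 0.9996.
P1 (-38.0988°, 174.2139°) → (255693.215, 5779556.154) m.
P2 (-38.4817°, 174.6836°) → (297951.208, 5738194.877) m.
P3 (-37.7943°, 174.2642°) → (259111.703, 5813481.494) m.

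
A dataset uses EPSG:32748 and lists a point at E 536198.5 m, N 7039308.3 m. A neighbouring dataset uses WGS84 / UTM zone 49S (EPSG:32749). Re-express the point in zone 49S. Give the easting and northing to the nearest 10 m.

E -60860 m, N 7026910 m

UTM 48S → geographic: φ = -26.76710045°, λ = 105.36409982°.
UTM 49S (λ₀ = 111°) forward: E = -60855.268 m, N = 7026910.755 m.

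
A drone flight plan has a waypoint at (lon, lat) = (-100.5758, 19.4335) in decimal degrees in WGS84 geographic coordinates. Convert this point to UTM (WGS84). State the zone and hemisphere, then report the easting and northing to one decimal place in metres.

Longitude -100.5758° lies in the 6° band [-102°, -96°), giving zone 14; latitude is north of the equator, so 14N.
Zone 14 central meridian λ₀ = 6×14 − 183 = -99°; Δλ = -1.5758°.
Transverse Mercator on WGS84 with k₀ = 0.9996 gives E = 334565.084 m, N = 2149551.446 m.

Zone 14N: E 334565.1 m, N 2149551.4 m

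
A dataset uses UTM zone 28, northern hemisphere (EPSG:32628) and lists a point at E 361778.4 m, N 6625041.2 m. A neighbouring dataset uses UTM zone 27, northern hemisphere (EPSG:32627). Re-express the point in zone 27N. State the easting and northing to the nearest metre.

UTM 28N → geographic: φ = 59.74020022°, λ = -17.45919936°.
UTM 27N (λ₀ = -21°) forward: E = 698981.719 m, N = 6627791.684 m.

E 698982 m, N 6627792 m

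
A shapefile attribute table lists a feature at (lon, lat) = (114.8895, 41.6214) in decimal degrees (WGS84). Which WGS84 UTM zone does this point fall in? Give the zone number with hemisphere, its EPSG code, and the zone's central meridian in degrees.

UTM zone = ⌊(λ + 180)/6⌋ + 1; 114.8895° ∈ [114°, 120°) → zone 50.
Hemisphere: N (φ ≥ 0).
Central meridian λ₀ = 6×50 − 183 = 117°.
EPSG code: 32650.

Zone 50N (EPSG:32650), central meridian 117°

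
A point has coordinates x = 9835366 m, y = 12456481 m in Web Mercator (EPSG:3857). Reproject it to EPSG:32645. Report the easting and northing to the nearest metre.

E 541984 m, N 8196125 m

Web Mercator inverse (R = 6378137 m) → φ = 73.85309884°, λ = 88.35259603°.
UTM 45N forward: E = 541983.580 m, N = 8196125.419 m.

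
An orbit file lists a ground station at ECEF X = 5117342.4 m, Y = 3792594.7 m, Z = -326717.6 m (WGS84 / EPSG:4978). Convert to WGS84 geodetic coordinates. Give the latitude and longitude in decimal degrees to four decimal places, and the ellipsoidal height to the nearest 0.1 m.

lat -2.9561°, lon 36.5431°, h -172.5 m

λ = atan2(Y, X) = 36.54310003°; p = √(X²+Y²) = 6369534.3 m.
Bowring's method on WGS84 (a = 6378137 m, b = 6356752.314 m) gives φ = -2.95609969°, h = -172.465 m.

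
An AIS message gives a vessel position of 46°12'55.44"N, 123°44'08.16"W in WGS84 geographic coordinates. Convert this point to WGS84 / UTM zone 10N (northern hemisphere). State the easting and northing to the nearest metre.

E 443262 m, N 5118243 m

Zone 10 central meridian λ₀ = 6×10 − 183 = -123°; Δλ = -0.7356°.
Transverse Mercator on WGS84 with k₀ = 0.9996 gives E = 443262.283 m, N = 5118243.315 m.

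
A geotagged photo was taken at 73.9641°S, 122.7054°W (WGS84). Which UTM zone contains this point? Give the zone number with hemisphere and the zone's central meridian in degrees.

UTM zone = ⌊(λ + 180)/6⌋ + 1; -122.7054° ∈ [-126°, -120°) → zone 10.
Hemisphere: S (φ < 0).
Central meridian λ₀ = 6×10 − 183 = -123°.

Zone 10S, central meridian -123°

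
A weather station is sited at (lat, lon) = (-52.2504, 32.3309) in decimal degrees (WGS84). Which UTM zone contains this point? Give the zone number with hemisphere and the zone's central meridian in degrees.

UTM zone = ⌊(λ + 180)/6⌋ + 1; 32.3309° ∈ [30°, 36°) → zone 36.
Hemisphere: S (φ < 0).
Central meridian λ₀ = 6×36 − 183 = 33°.

Zone 36S, central meridian 33°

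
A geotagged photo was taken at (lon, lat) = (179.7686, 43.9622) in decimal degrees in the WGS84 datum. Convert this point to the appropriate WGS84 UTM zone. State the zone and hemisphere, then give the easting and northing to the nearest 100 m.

Longitude 179.7686° lies in the 6° band [174°, 180°), giving zone 60; latitude is north of the equator, so 60N.
Zone 60 central meridian λ₀ = 6×60 − 183 = 177°; Δλ = +2.7686°.
Transverse Mercator on WGS84 with k₀ = 0.9996 gives E = 722114.176 m, N = 4871401.252 m.

Zone 60N: E 722100 m, N 4871400 m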